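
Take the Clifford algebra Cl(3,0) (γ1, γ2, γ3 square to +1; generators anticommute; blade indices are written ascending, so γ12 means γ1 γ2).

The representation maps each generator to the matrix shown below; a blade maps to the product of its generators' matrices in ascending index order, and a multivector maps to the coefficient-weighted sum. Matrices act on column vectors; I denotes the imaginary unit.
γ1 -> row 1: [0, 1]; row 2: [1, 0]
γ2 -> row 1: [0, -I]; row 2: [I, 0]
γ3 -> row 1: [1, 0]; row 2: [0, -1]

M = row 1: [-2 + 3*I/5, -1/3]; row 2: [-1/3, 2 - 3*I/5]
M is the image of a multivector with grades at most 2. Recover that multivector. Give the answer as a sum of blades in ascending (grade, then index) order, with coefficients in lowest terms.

Method: 1, rho(γ1), rho(γ2), rho(γ3) form a trace-orthogonal basis of the 2x2 complex matrices (tr(X Y) = 2 if X = Y, else 0), so M = m0*1 + m1*rho(γ1) + m2*rho(γ2) + m3*rho(γ3) with m0 = tr(M)/2 = 0, m1 = tr(M rho(γ1))/2 = -1/3, m2 = tr(M rho(γ2))/2 = 0, m3 = tr(M rho(γ3))/2 = -2 + 3*I/5.
Multiplying table entries, the bivector images are rho(γ12) = I*rho(γ3), rho(γ13) = -I*rho(γ2), rho(γ23) = I*rho(γ1); with real blade coefficients the real parts of m0..m3 are the coefficients of 1, γ1, γ2, γ3 and the imaginary parts give the bivectors (γ23: Im m1, γ13: -Im m2, γ12: Im m3).
Answer: -1/3*γ1 - 2*γ3 + 3/5*γ12


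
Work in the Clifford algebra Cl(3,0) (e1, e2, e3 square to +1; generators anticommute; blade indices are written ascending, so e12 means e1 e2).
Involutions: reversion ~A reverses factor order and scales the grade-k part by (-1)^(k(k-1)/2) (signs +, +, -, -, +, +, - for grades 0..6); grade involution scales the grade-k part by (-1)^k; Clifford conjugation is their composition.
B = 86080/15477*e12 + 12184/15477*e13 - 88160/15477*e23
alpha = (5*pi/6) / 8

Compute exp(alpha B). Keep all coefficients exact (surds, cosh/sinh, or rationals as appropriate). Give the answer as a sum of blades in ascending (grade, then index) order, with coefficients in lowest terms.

B^2 term by term: the squares give (86080/15477)^2*(e12)^2 + (12184/15477)^2*(e13)^2 + (-88160/15477)^2*(e23)^2 = 7409766400/239537529*(-1) + 148449856/239537529*(-1) + 7772185600/239537529*(-1) = -64 (each basis 2-blade squares to minus the product of its generators' squares); cross terms between blades sharing an index anticommute and cancel. So B^2 = -64.
B^2 = -64 — the series telescopes trigonometrically here: l = 8, alpha*l = 5*pi/6, so exp(alpha B) = cos(5*pi/6) + (sin(5*pi/6)/8)*B = -sqrt(3)/2 + (1/16)*B.
Answer: -sqrt(3)/2 + 5380/15477*e12 + 1523/30954*e13 - 5510/15477*e23


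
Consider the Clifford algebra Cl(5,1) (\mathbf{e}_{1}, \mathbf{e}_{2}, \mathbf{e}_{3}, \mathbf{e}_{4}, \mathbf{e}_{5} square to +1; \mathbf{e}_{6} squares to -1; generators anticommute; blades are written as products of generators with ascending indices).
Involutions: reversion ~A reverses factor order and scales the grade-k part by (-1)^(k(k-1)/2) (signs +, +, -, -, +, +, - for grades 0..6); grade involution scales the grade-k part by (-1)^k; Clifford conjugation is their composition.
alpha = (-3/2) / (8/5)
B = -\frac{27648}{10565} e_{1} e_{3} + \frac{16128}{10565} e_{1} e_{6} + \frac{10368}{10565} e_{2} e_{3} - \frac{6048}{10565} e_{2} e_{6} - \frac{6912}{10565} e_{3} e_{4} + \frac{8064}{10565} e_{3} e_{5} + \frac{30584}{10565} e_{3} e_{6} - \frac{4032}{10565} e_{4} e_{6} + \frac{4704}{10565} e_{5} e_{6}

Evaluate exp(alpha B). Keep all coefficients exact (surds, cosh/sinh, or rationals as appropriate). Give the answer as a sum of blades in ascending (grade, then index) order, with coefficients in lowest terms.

B^2 term by term: the squares give (-\frac{27648}{10565})^2*(e_{1} e_{3})^2 + (\frac{16128}{10565})^2*(e_{1} e_{6})^2 + (\frac{10368}{10565})^2*(e_{2} e_{3})^2 + (-\frac{6048}{10565})^2*(e_{2} e_{6})^2 + (-\frac{6912}{10565})^2*(e_{3} e_{4})^2 + (\frac{8064}{10565})^2*(e_{3} e_{5})^2 + (\frac{30584}{10565})^2*(e_{3} e_{6})^2 + (-\frac{4032}{10565})^2*(e_{4} e_{6})^2 + (\frac{4704}{10565})^2*(e_{5} e_{6})^2 = \frac{764411904}{111619225}*(-1) + \frac{260112384}{111619225}*(+1) + \frac{107495424}{111619225}*(-1) + \frac{36578304}{111619225}*(+1) + \frac{47775744}{111619225}*(-1) + \frac{65028096}{111619225}*(-1) + \frac{935381056}{111619225}*(+1) + \frac{16257024}{111619225}*(+1) + \frac{22127616}{111619225}*(+1) = \frac{64}{25} (each basis 2-blade squares to minus the product of its generators' squares); cross terms between blades sharing an index anticommute and cancel; the commuting (index-disjoint) pairs give grade-4 terms 2*c*c'*(blade product), which cancel blade by blade — e_{1} e_{2} e_{3} e_{6}: -\frac{334430208}{111619225} + \frac{334430208}{111619225} = 0; e_{1} e_{3} e_{4} e_{6}: \frac{222953472}{111619225} - \frac{222953472}{111619225} = 0; e_{1} e_{3} e_{5} e_{6}: -\frac{260112384}{111619225} + \frac{260112384}{111619225} = 0; e_{2} e_{3} e_{4} e_{6}: -\frac{83607552}{111619225} + \frac{83607552}{111619225} = 0; e_{2} e_{3} e_{5} e_{6}: \frac{97542144}{111619225} - \frac{97542144}{111619225} = 0; e_{3} e_{4} e_{5} e_{6}: -\frac{65028096}{111619225} + \frac{65028096}{111619225} = 0 — confirming B is simple. So B^2 = \frac{64}{25}.
B^2 = \frac{64}{25} — since the square is positive, the closed form is hyperbolic: l = \frac{8}{5}, alpha*l = - \frac{3}{2}, so exp(alpha B) = cosh(- \frac{3}{2}) + (sinh(- \frac{3}{2})/(\frac{8}{5}))*B = \cosh{\left(\frac{3}{2} \right)} + (- \frac{5 \sinh{\left(\frac{3}{2} \right)}}{8})*B.
Answer: \cosh{\left(\frac{3}{2} \right)} + \frac{3456 \sinh{\left(\frac{3}{2} \right)}}{2113} e_{1} e_{3} - \frac{2016 \sinh{\left(\frac{3}{2} \right)}}{2113} e_{1} e_{6} - \frac{1296 \sinh{\left(\frac{3}{2} \right)}}{2113} e_{2} e_{3} + \frac{756 \sinh{\left(\frac{3}{2} \right)}}{2113} e_{2} e_{6} + \frac{864 \sinh{\left(\frac{3}{2} \right)}}{2113} e_{3} e_{4} - \frac{1008 \sinh{\left(\frac{3}{2} \right)}}{2113} e_{3} e_{5} - \frac{3823 \sinh{\left(\frac{3}{2} \right)}}{2113} e_{3} e_{6} + \frac{504 \sinh{\left(\frac{3}{2} \right)}}{2113} e_{4} e_{6} - \frac{588 \sinh{\left(\frac{3}{2} \right)}}{2113} e_{5} e_{6}


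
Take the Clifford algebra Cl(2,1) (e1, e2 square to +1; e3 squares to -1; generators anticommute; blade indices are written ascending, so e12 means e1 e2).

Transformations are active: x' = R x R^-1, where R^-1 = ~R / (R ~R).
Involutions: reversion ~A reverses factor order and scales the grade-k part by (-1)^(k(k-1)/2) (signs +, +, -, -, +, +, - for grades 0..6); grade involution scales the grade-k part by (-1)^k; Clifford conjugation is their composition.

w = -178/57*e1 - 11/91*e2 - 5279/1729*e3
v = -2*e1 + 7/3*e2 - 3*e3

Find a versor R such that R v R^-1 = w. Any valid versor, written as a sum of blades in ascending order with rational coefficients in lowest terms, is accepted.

Sketch: the shared square 4/9 makes R = v + w = -292/57*e1 + 604/273*e2 - 10466/1729*e3 the natural versor; its sandwich fixes that direction, negates (v - w)/2, and sends v to w.
Answer: -292/57*e1 + 604/273*e2 - 10466/1729*e3


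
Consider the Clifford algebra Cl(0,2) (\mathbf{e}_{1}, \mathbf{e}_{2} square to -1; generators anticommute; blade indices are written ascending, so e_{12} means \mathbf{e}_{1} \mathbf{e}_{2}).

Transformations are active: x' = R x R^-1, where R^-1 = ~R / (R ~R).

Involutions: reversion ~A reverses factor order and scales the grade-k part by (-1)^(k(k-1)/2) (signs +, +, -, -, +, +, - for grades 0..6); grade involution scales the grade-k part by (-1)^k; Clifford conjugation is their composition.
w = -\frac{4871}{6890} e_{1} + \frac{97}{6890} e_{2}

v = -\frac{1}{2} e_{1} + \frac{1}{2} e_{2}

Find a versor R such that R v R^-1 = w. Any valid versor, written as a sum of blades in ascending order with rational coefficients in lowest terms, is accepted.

Take R = v + w = -\frac{4158}{3445} e_{1} + \frac{1771}{3445} e_{2}. Because q(v) = q(w) = -\frac{1}{2}, conjugation by R sends v exactly to w.
Answer: -\frac{4158}{3445} e_{1} + \frac{1771}{3445} e_{2}


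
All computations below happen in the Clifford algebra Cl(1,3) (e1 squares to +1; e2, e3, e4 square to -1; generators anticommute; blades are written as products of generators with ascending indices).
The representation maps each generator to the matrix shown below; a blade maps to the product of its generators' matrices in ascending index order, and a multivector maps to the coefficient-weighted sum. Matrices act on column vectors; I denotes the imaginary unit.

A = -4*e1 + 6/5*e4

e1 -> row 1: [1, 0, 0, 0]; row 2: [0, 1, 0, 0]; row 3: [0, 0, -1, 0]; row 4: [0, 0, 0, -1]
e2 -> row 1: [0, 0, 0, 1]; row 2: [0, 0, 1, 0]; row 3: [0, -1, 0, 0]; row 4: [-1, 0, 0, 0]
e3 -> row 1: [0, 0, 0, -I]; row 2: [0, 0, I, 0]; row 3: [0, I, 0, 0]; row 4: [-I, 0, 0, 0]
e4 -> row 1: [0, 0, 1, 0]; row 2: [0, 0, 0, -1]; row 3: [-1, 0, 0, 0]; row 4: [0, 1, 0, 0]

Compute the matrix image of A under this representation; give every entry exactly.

M = (-4)*rho(e1) + (6/5)*rho(e4), summed entrywise:
Answer: row 1: [-4, 0, 6/5, 0]; row 2: [0, -4, 0, -6/5]; row 3: [-6/5, 0, 4, 0]; row 4: [0, 6/5, 0, 4]


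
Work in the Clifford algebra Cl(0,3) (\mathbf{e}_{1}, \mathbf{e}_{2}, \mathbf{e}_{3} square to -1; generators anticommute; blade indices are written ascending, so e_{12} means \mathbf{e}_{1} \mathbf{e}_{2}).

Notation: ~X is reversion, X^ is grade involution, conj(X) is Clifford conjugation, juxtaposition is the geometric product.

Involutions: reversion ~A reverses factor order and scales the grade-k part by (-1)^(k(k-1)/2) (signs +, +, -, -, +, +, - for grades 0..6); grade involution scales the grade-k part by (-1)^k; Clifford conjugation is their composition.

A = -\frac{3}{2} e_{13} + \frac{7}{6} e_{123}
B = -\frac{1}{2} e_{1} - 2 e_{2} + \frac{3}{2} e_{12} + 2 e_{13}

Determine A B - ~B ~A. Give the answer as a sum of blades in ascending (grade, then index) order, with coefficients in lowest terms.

first term: 3 + \frac{7}{3} e_{2} - e_{3} - \frac{7}{3} e_{13} + \frac{17}{6} e_{23} - 3 e_{123}
second term: 3 + \frac{7}{3} e_{2} - e_{3} + \frac{7}{3} e_{13} - \frac{17}{6} e_{23} + 3 e_{123}
Answer: -\frac{14}{3} e_{13} + \frac{17}{3} e_{23} - 6 e_{123}


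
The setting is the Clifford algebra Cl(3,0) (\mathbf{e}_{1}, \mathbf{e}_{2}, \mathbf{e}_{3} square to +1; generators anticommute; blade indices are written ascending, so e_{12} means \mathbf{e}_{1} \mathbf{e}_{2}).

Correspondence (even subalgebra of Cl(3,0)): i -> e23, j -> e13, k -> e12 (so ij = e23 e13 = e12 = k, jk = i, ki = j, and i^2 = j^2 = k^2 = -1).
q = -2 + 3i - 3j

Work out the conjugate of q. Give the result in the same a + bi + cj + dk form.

In blades: q = -2 - 3 e_{13} + 3 e_{23}.
Quaternion conjugation is reversion on the even subalgebra: the scalar is fixed and every grade-2 blade flips sign, giving -2 + 3 e_{13} - 3 e_{23}; translating back:
Answer: -2 - 3i + 3j


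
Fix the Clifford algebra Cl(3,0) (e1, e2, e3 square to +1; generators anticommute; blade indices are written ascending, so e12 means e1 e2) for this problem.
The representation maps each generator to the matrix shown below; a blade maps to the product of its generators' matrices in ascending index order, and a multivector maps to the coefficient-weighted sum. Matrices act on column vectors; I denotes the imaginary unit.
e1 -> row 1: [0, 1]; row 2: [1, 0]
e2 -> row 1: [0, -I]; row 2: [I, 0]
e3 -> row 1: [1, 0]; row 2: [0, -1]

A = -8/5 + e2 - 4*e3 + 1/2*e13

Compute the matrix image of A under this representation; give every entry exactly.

Bivector images (products of the table entries): rho(e13) = rho(e1)rho(e3) = row 1: [0, -1]; row 2: [1, 0].
M = (-8/5)*1 + (1)*rho(e2) + (-4)*rho(e3) + (1/2)*rho(e13), summed entrywise (1 is the identity matrix):
Answer: row 1: [-28/5, -1/2 - I]; row 2: [1/2 + I, 12/5]


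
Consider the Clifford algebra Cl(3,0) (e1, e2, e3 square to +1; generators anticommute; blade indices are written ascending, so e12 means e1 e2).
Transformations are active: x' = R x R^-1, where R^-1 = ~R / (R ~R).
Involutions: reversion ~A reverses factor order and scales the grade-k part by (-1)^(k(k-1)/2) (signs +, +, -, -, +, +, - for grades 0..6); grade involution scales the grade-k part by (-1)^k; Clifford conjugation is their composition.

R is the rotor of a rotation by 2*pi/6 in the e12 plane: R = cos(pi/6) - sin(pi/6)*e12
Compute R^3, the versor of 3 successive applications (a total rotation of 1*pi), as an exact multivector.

Rotor phase runs at HALF the rotation angle; powers of one rotor simply add phase, so after 3 steps in e12 the phase is 3*pi/6 = pi/2 and R^3 = cos(pi/2) - sin(pi/2)*e12.
cos(pi/2) = 0 and sin(pi/2) = 1, so R^3 = -e12. The net rotation is 1*pi; the rotor keeps the half-angle phase exactly.
Answer: -e12


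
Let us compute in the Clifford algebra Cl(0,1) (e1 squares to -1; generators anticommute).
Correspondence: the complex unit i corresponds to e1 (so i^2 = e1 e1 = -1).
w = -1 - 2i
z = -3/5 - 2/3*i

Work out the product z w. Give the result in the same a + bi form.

In blades: z = -3/5 - 2/3*e1, w = -1 - 2*e1.
Distribute z over w term by term (generator squares from the signature, products reordered to ascending indices): (-3/5)*w = 3/5 + 6/5*e1; (-2/3*e1)*w = -4/3 + 2/3*e1.
Sum: -11/15 + 28/15*e1; translating back through the correspondence:
Answer: -11/15 + 28/15*i


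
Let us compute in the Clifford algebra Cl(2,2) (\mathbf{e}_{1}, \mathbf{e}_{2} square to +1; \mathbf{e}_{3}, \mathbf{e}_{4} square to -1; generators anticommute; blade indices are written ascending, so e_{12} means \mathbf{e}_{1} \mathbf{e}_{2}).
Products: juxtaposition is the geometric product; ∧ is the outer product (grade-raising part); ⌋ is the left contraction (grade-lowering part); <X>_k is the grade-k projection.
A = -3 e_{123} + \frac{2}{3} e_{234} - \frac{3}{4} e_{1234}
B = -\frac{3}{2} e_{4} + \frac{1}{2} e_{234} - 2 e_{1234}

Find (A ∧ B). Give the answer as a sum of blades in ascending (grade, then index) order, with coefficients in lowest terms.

step 1: \frac{9}{2} e_{1234}
Answer: \frac{9}{2} e_{1234}


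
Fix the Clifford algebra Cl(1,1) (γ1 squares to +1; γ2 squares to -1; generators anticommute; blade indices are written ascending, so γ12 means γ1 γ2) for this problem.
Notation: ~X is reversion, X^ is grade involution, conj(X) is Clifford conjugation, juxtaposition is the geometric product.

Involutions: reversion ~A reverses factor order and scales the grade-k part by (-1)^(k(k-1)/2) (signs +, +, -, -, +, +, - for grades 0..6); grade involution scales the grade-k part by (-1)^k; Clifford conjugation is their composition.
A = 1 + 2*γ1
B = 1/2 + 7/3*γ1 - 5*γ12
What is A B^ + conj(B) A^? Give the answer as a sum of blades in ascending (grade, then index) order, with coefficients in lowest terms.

first term: -25/6 - 4/3*γ1 - 10*γ2 - 5*γ12
second term: 31/6 - 10/3*γ1 + 10*γ2 + 5*γ12
Answer: 1 - 14/3*γ1


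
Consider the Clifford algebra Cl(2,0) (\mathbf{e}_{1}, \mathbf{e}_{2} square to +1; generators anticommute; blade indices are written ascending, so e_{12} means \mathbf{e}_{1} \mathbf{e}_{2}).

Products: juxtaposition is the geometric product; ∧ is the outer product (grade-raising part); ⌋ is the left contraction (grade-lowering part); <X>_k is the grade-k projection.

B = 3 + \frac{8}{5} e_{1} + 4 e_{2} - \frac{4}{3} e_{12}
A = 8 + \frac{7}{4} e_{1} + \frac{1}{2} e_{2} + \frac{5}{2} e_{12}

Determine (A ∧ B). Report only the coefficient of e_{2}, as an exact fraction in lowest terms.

step 1: 24 + \frac{361}{20} e_{1} + \frac{67}{2} e_{2} + \frac{91}{30} e_{12}
Answer: \frac{67}{2}


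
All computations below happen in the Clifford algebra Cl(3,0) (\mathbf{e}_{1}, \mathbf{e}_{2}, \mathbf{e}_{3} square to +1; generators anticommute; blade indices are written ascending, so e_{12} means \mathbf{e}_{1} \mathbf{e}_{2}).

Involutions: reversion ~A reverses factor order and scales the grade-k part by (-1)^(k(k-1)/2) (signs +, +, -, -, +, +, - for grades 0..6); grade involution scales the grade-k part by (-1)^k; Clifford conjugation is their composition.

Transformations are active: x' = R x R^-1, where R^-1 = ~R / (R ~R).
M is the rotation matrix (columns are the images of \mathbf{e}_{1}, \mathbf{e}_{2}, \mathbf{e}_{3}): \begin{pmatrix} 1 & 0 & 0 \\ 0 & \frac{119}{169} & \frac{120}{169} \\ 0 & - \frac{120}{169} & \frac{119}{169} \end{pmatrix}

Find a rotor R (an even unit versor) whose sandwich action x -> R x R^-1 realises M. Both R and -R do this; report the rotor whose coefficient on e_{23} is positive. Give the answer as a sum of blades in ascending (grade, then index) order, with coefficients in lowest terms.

Method: write R = a + b12*e_{12} + b13*e_{13} + b23*e_{23} with a^2 + b12^2 + b13^2 + b23^2 = 1 (so R^-1 = ~R). Expanding the columns R e_j ~R gives tr M = 4a^2 - 1 and, from the antisymmetric part, M21 - M12 = -4a*b12, M13 - M31 = 4a*b13, M32 - M23 = -4a*b23.
Here tr M = \frac{407}{169}, so a^2 = (1 + tr M)/4 = \frac{144}{169} and a = ±\frac{12}{13}. Taking a = \frac{12}{13}: M21 - M12 = 0, M13 - M31 = 0, M32 - M23 = -\frac{240}{169}, giving b12 = 0, b13 = 0, b23 = \frac{5}{13}, i.e. R = \frac{12}{13} + \frac{5}{13} e_{23}.
Its e_{23} coefficient is already positive.
Answer: \frac{12}{13} + \frac{5}{13} e_{23}. Key observation: the double cover Spin(3) -> SO(3) sends R and -R to the same matrix (trace \frac{407}{169} here), so the stated sign of the e_{23} coefficient is what selects one sheet.


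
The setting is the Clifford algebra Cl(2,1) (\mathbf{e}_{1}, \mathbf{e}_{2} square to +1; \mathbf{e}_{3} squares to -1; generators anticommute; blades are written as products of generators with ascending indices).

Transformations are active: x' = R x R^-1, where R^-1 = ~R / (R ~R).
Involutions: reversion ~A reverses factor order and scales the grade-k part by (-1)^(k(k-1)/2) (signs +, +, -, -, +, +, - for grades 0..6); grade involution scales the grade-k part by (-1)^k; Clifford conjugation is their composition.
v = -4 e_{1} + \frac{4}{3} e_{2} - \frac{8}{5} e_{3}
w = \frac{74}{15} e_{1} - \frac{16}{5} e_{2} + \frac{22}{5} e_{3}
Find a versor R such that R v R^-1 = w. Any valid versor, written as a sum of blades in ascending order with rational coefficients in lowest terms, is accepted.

Here q(v) = q(w) = \frac{3424}{225}; the classical choice R = v + w = \frac{14}{15} e_{1} - \frac{28}{15} e_{2} + \frac{14}{5} e_{3} then realises v -> w under the sandwich.
Answer: \frac{14}{15} e_{1} - \frac{28}{15} e_{2} + \frac{14}{5} e_{3}


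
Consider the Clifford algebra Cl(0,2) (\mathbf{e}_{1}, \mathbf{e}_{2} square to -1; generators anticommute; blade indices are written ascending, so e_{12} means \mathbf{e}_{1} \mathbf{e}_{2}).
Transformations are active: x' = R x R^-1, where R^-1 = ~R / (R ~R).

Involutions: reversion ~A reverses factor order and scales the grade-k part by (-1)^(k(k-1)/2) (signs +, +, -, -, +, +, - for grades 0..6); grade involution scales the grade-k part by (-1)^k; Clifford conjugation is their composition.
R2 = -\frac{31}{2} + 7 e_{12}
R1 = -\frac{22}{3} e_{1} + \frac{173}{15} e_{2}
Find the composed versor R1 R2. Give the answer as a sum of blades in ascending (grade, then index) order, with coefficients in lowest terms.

Distribute over the terms of R1 (each basis-blade product reordered to ascending indices, repeated generators contracted through their squares):
(-\frac{22}{3} e_{1}) R2 = \frac{341}{3} e_{1} + \frac{154}{3} e_{2}
(\frac{173}{15} e_{2}) R2 = \frac{1211}{15} e_{1} - \frac{5363}{30} e_{2}
Summing the partial products and collecting blades:
Answer: \frac{972}{5} e_{1} - \frac{3823}{30} e_{2}


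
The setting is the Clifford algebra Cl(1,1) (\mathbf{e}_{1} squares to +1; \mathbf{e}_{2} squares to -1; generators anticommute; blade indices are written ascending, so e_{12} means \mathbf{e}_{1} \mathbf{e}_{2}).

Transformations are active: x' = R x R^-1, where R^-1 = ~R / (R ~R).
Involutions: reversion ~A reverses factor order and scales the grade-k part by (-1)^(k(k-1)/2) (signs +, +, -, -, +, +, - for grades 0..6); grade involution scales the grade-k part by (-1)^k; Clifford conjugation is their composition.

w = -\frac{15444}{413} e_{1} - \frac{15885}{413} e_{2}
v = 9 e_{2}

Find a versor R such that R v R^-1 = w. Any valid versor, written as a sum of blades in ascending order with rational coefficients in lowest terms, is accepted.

R = v + w = -\frac{15444}{413} e_{1} - \frac{12168}{413} e_{2} works: the equal norms (-81) guarantee its sandwich swaps v into w.
Answer: -\frac{15444}{413} e_{1} - \frac{12168}{413} e_{2}


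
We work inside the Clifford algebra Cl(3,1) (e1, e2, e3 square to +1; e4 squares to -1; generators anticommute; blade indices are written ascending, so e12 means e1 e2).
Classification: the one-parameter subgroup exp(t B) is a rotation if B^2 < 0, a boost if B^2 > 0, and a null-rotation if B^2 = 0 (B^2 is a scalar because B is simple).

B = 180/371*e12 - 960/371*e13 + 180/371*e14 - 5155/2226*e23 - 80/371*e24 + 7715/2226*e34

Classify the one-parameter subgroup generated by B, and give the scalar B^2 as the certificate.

B^2 term by term: the squares give (180/371)^2*(e12)^2 + (-960/371)^2*(e13)^2 + (180/371)^2*(e14)^2 + (-5155/2226)^2*(e23)^2 + (-80/371)^2*(e24)^2 + (7715/2226)^2*(e34)^2 = 32400/137641*(-1) + 921600/137641*(-1) + 32400/137641*(+1) + 26574025/4955076*(-1) + 6400/137641*(+1) + 59521225/4955076*(+1) = 0 (each basis 2-blade squares to minus the product of its generators' squares); cross terms between blades sharing an index anticommute and cancel; the commuting (index-disjoint) pairs give grade-4 terms 2*c*c'*(blade product), which cancel blade by blade — e1234: 462900/137641 - 153600/137641 - 309300/137641 = 0 — confirming B is simple. So B^2 = 0.
Answer: null-rotation, certificate B^2 = 0. One invariant decides it: the square 0 survives every conjugation, and its sign is exactly the classification.


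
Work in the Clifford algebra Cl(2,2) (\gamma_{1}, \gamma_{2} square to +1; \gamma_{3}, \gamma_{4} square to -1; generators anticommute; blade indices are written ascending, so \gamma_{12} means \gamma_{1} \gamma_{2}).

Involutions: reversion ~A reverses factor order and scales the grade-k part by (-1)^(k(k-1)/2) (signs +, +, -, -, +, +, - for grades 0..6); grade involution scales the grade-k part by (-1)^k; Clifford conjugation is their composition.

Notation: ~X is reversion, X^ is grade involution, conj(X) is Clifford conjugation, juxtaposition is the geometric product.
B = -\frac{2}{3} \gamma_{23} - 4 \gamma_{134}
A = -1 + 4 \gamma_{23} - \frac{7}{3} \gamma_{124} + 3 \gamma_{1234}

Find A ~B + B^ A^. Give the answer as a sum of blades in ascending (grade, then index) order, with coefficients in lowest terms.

first term: \frac{8}{3} + 12 \gamma_{2} + 2 \gamma_{14} - 10 \gamma_{23} - 16 \gamma_{124} - \frac{50}{9} \gamma_{134}
second term: -\frac{8}{3} - 12 \gamma_{2} - 2 \gamma_{14} - \frac{26}{3} \gamma_{23} + 16 \gamma_{124} - \frac{22}{9} \gamma_{134}
Answer: -\frac{56}{3} \gamma_{23} - 8 \gamma_{134}


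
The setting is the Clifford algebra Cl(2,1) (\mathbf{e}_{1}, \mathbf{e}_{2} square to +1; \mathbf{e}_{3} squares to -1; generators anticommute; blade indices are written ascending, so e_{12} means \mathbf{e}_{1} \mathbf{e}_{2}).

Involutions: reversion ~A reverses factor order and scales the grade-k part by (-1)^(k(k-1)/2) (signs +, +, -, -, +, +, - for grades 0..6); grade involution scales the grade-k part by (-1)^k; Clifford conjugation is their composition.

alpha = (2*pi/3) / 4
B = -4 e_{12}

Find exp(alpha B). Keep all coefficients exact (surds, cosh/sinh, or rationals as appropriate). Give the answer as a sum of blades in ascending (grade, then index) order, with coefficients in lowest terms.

B^2 = (-4)^2*(e_{12})^2 = 16*(-1) = -16 (a basis 2-blade squares to minus the product of its generators' squares).
B^2 = -16 — circular case — the even/odd split gives cos and sin: l = 4, alpha*l = \frac{2 \pi}{3}, so exp(alpha B) = cos(\frac{2 \pi}{3}) + (sin(\frac{2 \pi}{3})/4)*B = - \frac{1}{2} + (\frac{\sqrt{3}}{8})*B.
Answer: - \frac{1}{2} - \frac{\sqrt{3}}{2} e_{12}


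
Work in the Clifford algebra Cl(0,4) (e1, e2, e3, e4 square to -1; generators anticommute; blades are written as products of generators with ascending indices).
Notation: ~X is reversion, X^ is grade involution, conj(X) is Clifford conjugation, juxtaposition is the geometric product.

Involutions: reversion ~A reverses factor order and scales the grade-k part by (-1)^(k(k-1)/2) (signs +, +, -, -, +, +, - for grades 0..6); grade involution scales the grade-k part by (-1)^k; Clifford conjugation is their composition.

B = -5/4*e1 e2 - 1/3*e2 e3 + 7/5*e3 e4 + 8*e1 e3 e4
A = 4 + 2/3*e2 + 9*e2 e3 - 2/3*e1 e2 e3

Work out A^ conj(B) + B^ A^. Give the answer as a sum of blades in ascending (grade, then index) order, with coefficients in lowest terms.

first term: -3 - 19/18*e1 - 11/18*e3 + 5*e1 e2 + 45/4*e1 e3 + 4/3*e2 e3 + 269/15*e2 e4 - 28/5*e3 e4 - 1066/15*e1 e2 e4 + 32*e1 e3 e4 + 14/15*e2 e3 e4 + 16/3*e1 e2 e3 e4
second term: 3 - 11/18*e1 + 19/18*e3 - 5*e1 e2 + 45/4*e1 e3 - 4/3*e2 e3 + 269/15*e2 e4 + 28/5*e3 e4 - 1066/15*e1 e2 e4 - 32*e1 e3 e4 - 14/15*e2 e3 e4 + 16/3*e1 e2 e3 e4
Answer: -5/3*e1 + 4/9*e3 + 45/2*e1 e3 + 538/15*e2 e4 - 2132/15*e1 e2 e4 + 32/3*e1 e2 e3 e4


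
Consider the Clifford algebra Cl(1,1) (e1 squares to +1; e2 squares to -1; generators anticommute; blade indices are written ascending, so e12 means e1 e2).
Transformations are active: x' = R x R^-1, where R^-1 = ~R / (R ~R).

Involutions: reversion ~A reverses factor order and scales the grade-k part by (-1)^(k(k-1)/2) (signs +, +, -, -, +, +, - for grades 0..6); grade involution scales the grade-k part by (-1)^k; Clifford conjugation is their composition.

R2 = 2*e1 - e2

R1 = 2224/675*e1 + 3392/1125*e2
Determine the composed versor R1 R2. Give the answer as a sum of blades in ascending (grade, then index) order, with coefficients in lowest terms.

Distribute over the terms of R1 (each basis-blade product reordered to ascending indices, repeated generators contracted through their squares):
(2224/675*e1) R2 = 4448/675 - 2224/675*e12
(3392/1125*e2) R2 = 3392/1125 - 6784/1125*e12
Summing the partial products and collecting blades:
Answer: 32416/3375 - 31472/3375*e12


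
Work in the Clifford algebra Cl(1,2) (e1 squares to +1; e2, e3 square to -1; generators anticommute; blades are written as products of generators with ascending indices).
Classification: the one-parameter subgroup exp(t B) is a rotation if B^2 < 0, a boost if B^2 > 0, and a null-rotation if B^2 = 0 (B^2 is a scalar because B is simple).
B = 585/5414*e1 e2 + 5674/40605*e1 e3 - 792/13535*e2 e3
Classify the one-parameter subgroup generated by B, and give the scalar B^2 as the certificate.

B^2 term by term: the squares give (585/5414)^2*(e1 e2)^2 + (5674/40605)^2*(e1 e3)^2 + (-792/13535)^2*(e2 e3)^2 = 342225/29311396*(+1) + 32194276/1648766025*(+1) + 627264/183196225*(-1) = 1/36 (each basis 2-blade squares to minus the product of its generators' squares); cross terms between blades sharing an index anticommute and cancel. So B^2 = 1/36.
Answer: boost, certificate B^2 = 1/36. Key observation: B^2 = 1/36 is a conjugation invariant, so its sign decides the class regardless of the surface form of B.


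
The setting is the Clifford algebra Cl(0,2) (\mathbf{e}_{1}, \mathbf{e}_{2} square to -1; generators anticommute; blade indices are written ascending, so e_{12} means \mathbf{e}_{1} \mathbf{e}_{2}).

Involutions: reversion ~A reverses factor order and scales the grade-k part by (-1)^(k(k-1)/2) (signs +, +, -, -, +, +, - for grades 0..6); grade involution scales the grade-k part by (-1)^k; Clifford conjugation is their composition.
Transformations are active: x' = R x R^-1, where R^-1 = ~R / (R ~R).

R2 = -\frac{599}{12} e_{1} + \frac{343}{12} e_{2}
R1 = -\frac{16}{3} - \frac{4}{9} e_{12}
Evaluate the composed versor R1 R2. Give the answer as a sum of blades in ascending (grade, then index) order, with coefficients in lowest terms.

Distribute over the terms of R1 (each basis-blade product reordered to ascending indices, repeated generators contracted through their squares):
(-\frac{16}{3}) R2 = \frac{2396}{9} e_{1} - \frac{1372}{9} e_{2}
(-\frac{4}{9} e_{12}) R2 = \frac{343}{27} e_{1} + \frac{599}{27} e_{2}
Summing the partial products and collecting blades:
Answer: \frac{7531}{27} e_{1} - \frac{3517}{27} e_{2}


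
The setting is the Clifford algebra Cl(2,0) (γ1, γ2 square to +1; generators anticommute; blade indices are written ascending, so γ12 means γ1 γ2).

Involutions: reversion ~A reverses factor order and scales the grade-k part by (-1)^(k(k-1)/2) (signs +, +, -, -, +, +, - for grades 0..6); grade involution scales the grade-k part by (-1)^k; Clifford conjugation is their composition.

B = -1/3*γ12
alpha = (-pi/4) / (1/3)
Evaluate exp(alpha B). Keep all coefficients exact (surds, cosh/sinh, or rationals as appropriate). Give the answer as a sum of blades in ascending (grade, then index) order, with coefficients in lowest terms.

B^2 = (-1/3)^2*(γ12)^2 = 1/9*(-1) = -1/9 (a basis 2-blade squares to minus the product of its generators' squares).
B^2 = -1/9 — a negative square means the series sums to a rotation: l = 1/3, alpha*l = -pi/4, so exp(alpha B) = cos(-pi/4) + (sin(-pi/4)/(1/3))*B = sqrt(2)/2 + (-3*sqrt(2)/2)*B.
Answer: sqrt(2)/2 + sqrt(2)/2*γ12


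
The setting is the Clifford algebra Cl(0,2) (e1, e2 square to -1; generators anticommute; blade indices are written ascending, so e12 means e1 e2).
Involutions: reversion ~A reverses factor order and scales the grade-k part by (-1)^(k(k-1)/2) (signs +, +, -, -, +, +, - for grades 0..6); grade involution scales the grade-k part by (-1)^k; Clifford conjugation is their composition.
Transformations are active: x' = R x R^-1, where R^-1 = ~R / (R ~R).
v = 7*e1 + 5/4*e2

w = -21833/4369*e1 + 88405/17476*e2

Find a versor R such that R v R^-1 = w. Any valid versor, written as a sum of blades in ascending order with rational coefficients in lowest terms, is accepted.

R = v + w = 8750/4369*e1 + 55125/8738*e2 works: the equal norms (-809/16) guarantee its sandwich swaps v into w.
Answer: 8750/4369*e1 + 55125/8738*e2


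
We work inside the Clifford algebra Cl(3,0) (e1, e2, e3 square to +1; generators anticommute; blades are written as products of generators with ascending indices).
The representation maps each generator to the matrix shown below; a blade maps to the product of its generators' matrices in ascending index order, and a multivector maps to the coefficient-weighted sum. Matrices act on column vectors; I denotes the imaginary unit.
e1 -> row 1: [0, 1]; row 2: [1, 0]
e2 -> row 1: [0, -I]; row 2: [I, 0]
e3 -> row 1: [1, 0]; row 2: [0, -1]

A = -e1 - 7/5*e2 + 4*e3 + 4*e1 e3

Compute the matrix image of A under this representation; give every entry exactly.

Bivector images (products of the table entries): rho(e1 e3) = rho(e1)rho(e3) = row 1: [0, -1]; row 2: [1, 0].
M = (-1)*rho(e1) + (-7/5)*rho(e2) + (4)*rho(e3) + (4)*rho(e1 e3), summed entrywise:
Answer: row 1: [4, -5 + 7*I/5]; row 2: [3 - 7*I/5, -4]


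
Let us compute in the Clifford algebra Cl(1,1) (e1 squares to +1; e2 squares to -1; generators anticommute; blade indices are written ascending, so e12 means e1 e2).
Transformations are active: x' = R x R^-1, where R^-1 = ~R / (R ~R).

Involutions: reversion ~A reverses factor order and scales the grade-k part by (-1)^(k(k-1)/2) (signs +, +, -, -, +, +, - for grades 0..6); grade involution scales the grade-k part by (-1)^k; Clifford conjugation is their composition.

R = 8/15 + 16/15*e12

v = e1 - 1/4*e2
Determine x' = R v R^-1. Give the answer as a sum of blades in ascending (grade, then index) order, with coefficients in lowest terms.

~R = 8/15 - 16/15*e12, and R ~R = -64/75, so R^-1 = ~R / (-64/75).
R v = 4/5*e1 - 6/5*e2
Answer: -2*e1 + 7/4*e2


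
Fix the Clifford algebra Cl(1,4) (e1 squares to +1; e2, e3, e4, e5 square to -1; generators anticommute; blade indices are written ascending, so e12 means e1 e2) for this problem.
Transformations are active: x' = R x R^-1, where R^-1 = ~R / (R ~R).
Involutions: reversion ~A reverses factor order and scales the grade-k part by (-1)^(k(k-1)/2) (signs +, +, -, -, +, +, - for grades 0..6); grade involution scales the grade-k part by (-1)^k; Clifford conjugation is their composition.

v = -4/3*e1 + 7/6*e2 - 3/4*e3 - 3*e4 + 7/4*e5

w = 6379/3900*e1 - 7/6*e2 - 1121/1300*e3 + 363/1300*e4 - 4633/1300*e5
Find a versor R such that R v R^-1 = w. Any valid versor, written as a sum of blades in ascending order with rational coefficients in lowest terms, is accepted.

Here q(v) = q(w) = -293/24; the classical choice R = v + w = 393/1300*e1 - 524/325*e3 - 3537/1300*e4 - 1179/650*e5 then realises v -> w under the sandwich.
Answer: 393/1300*e1 - 524/325*e3 - 3537/1300*e4 - 1179/650*e5


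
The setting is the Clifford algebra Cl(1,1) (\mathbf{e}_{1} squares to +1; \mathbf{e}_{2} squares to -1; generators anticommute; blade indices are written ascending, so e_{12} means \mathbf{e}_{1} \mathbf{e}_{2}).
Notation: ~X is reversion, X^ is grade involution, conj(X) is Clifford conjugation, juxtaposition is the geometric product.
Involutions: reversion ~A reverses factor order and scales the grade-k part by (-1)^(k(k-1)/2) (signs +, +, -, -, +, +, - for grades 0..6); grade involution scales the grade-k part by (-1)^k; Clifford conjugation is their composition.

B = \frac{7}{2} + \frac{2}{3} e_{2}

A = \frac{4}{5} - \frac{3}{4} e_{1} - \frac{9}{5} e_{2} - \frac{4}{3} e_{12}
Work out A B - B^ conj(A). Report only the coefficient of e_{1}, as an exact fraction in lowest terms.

first term: 4 - \frac{125}{72} e_{1} - \frac{173}{30} e_{2} - \frac{31}{6} e_{12}
second term: 4 + \frac{125}{72} e_{1} + \frac{173}{30} e_{2} + \frac{31}{6} e_{12}
Answer: -\frac{125}{36}


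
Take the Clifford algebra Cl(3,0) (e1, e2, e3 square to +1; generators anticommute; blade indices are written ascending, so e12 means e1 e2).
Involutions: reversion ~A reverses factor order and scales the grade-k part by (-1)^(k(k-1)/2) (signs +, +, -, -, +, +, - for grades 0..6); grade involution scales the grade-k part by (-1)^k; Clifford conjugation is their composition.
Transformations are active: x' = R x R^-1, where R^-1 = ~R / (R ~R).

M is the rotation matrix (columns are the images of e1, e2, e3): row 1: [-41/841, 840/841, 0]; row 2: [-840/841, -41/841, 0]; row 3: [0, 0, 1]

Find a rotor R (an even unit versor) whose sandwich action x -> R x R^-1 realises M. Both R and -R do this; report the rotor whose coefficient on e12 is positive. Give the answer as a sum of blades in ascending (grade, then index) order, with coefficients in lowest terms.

Method: write R = a + b12*e12 + b13*e13 + b23*e23 with a^2 + b12^2 + b13^2 + b23^2 = 1 (so R^-1 = ~R). Expanding the columns R e_j ~R gives tr M = 4a^2 - 1 and, from the antisymmetric part, M21 - M12 = -4a*b12, M13 - M31 = 4a*b13, M32 - M23 = -4a*b23.
Here tr M = 759/841, so a^2 = (1 + tr M)/4 = 400/841 and a = ±20/29. Taking a = 20/29: M21 - M12 = -1680/841, M13 - M31 = 0, M32 - M23 = 0, giving b12 = 21/29, b13 = 0, b23 = 0, i.e. R = 20/29 + 21/29*e12.
Its e12 coefficient is already positive.
Answer: 20/29 + 21/29*e12. Key observation: the double cover Spin(3) -> SO(3) sends R and -R to the same matrix (trace 759/841 here), so the stated sign of the e12 coefficient is what selects one sheet.


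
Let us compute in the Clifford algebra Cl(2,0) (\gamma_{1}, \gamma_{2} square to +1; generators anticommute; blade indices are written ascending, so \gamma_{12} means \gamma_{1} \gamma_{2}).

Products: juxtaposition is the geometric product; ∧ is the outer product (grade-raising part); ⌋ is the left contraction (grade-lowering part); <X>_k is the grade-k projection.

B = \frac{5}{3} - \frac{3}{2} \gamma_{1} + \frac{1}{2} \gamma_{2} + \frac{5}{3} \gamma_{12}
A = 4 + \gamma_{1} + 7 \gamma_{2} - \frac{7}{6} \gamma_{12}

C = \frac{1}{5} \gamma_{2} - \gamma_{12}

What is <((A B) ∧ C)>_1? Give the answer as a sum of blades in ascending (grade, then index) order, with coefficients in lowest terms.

step 1: \frac{191}{18} - \frac{199}{12} \gamma_{1} + \frac{163}{12} \gamma_{2} + \frac{283}{18} \gamma_{12}
step 2: \frac{191}{90} \gamma_{2} - \frac{2507}{180} \gamma_{12}
step 3: \frac{191}{90} \gamma_{2}
Answer: \frac{191}{90} \gamma_{2}


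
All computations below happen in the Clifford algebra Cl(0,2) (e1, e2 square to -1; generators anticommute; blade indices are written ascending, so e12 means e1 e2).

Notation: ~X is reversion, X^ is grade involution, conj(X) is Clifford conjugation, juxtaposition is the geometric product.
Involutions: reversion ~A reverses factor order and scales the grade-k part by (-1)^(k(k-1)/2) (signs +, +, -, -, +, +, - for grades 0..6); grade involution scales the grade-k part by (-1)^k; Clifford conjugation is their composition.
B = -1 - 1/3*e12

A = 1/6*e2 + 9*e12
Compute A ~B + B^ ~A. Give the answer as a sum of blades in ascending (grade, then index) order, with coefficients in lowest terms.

first term: -3 + 1/18*e1 - 1/6*e2 - 9*e12
second term: -3 + 1/18*e1 - 1/6*e2 + 9*e12
Answer: -6 + 1/9*e1 - 1/3*e2


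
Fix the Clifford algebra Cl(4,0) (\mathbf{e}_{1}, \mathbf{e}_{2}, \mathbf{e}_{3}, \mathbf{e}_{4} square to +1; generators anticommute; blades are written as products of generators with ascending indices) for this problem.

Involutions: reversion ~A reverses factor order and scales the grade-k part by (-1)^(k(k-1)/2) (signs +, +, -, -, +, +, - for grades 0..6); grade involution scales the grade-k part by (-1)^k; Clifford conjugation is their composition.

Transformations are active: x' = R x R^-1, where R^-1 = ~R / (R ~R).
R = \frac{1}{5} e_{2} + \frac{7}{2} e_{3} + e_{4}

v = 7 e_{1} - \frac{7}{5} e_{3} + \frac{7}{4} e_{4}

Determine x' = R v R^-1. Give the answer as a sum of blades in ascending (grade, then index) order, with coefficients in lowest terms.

~R = \frac{1}{5} e_{2} + \frac{7}{2} e_{3} + e_{4}, and R ~R = \frac{1329}{100}, so R^-1 = ~R / (\frac{1329}{100}).
R v = -\frac{63}{20} - \frac{7}{5} e_{1} e_{2} - \frac{49}{2} e_{1} e_{3} - 7 e_{1} e_{4} - \frac{7}{25} e_{2} e_{3} + \frac{7}{20} e_{2} e_{4} + \frac{301}{40} e_{3} e_{4}
Answer: -7 e_{1} - \frac{42}{443} e_{2} - \frac{574}{2215} e_{3} - \frac{3941}{1772} e_{4}


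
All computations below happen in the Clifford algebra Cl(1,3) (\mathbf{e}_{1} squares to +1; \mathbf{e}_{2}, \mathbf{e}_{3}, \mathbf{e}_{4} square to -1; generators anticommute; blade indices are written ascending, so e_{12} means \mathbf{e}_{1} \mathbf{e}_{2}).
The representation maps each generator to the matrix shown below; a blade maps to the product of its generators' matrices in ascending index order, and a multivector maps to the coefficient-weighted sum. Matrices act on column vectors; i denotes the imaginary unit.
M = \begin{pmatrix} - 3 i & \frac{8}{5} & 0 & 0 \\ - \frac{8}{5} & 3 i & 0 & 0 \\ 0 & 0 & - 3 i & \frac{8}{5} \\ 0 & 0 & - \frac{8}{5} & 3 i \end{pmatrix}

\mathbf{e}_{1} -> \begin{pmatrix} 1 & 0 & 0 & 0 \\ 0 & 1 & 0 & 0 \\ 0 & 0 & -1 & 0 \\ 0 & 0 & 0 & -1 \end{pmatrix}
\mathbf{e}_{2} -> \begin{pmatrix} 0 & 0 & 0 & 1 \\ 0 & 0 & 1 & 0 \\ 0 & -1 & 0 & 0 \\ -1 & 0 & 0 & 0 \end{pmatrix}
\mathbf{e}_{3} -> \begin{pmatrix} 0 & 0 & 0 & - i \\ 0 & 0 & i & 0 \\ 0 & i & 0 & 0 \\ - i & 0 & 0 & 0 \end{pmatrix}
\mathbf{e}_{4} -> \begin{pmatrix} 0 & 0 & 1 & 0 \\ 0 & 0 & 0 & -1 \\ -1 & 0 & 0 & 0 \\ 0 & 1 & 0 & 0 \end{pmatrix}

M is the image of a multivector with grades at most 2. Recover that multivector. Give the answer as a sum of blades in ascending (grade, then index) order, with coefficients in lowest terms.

Method: the blade images are trace-orthogonal — tr(rho(e_A) rho(e_B)^-1) = 4 if A = B and 0 otherwise — and rho(e_A)^-1 = (e_A)^2 * rho(e_A) with (e_A)^2 = +1 or -1, so the coefficient of e_A in the preimage is (e_A)^2 * tr(M rho(e_A))/4.
Nonzero projections over blades of grade <= 2: e_{23}: (e_{23})^2 = -1, tr(M rho(e_{23})) = -12, coefficient 3; e_{24}: (e_{24})^2 = -1, tr(M rho(e_{24})) = - \frac{32}{5}, coefficient \frac{8}{5}. Every other blade of grade <= 2 projects to 0.
Answer: 3 e_{23} + \frac{8}{5} e_{24}


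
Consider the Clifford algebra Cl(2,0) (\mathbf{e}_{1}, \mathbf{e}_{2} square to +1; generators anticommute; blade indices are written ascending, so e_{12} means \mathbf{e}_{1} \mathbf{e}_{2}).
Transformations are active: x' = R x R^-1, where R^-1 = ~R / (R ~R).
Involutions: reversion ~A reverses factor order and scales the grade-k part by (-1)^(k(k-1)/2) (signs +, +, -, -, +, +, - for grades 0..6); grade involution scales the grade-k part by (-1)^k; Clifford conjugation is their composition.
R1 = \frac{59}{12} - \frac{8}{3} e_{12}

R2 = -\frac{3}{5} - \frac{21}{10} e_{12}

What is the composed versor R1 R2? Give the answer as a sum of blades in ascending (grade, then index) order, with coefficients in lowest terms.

Distribute over the terms of R1 (each basis-blade product reordered to ascending indices, repeated generators contracted through their squares):
(\frac{59}{12}) R2 = -\frac{59}{20} - \frac{413}{40} e_{12}
(-\frac{8}{3} e_{12}) R2 = -\frac{28}{5} + \frac{8}{5} e_{12}
Summing the partial products and collecting blades:
Answer: -\frac{171}{20} - \frac{349}{40} e_{12}
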